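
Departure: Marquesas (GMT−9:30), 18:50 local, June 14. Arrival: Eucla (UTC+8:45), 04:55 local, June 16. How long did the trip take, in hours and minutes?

15 hours 50 minutes

Departure in UTC: 18:50 + 9:30 = 04:20 on Jun 15.
Arrival in UTC: 04:55 − 8:45 = 20:10 on Jun 15.
Elapsed = 20:10 − 04:20 = 15 hours 50 minutes.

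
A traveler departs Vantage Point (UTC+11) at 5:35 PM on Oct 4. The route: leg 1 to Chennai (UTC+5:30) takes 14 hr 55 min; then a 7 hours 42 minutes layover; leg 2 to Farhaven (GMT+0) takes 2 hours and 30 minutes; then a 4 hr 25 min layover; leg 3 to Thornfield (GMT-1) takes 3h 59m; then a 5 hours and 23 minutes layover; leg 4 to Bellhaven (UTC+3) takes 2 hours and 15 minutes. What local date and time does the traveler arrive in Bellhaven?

Convert departure to UTC: 5:35 PM − 11:00 = 6:35 AM UTC on Oct 4.
Add 14 hours 55 minutes leg 1 → 9:30 PM UTC.
Add 7 hours 42 minutes layover in Chennai → 5:12 AM UTC (Oct 5).
Add 2 hours 30 minutes leg 2 → 7:42 AM UTC.
Add 4 hours and 25 minutes layover in Farhaven → 12:07 PM UTC.
Add 3 hours 59 minutes leg 3 → 4:06 PM UTC.
Add 5 hours and 23 minutes layover in Thornfield → 9:29 PM UTC.
Add 2 hours 15 minutes leg 4 → 11:44 PM UTC.
Bellhaven is UTC+3:00, so local arrival = 11:44 PM + 3:00 = 2:44 AM on Oct 6.

2:44 AM on October 6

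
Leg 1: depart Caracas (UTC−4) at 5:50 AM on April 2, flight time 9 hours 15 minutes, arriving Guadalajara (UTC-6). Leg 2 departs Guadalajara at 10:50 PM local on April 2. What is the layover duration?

9 hours 45 minutes

Convert departure to UTC: 5:50 AM + 4:00 = 9:50 AM UTC on Apr 2.
Add 9 hours and 15 minutes flight time → 7:05 PM UTC.
Guadalajara is UTC−6:00, so local arrival = 7:05 PM − 6:00 = 1:05 PM on Apr 2.
Layover = 10:50 PM − 1:05 PM = 9 hours 45 minutes.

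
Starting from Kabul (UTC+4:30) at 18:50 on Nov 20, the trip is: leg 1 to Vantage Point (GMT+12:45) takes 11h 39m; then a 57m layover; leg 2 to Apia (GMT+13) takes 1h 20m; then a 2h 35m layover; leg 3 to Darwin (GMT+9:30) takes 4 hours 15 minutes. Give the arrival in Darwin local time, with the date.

Convert departure to UTC: 18:50 − 4:30 = 14:20 UTC on Nov 20.
Add 11 hours 39 minutes leg 1 → 01:59 UTC (Nov 21).
Add 57 minutes layover in Vantage Point → 02:56 UTC.
Add 1 hour and 20 minutes leg 2 → 04:16 UTC.
Add 2 hours 35 minutes layover in Apia → 06:51 UTC.
Add 4 hours 15 minutes leg 3 → 11:06 UTC.
Darwin is UTC+9:30, so local arrival = 11:06 + 9:30 = 20:36 on Nov 21.

20:36 on Nov 21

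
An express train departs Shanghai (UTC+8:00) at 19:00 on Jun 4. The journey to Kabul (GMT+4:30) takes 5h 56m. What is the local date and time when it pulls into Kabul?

Convert departure to UTC: 19:00 − 8:00 = 11:00 UTC on Jun 4.
Add 5 hours 56 minutes travel time → 16:56 UTC.
Kabul is UTC+4:30, so local arrival = 16:56 + 4:30 = 21:26 on Jun 4.

21:26 on June 4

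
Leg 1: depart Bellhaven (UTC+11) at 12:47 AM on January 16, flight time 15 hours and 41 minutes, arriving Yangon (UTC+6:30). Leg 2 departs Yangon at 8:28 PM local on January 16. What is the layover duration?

Convert departure to UTC: 12:47 AM − 11:00 = 1:47 PM UTC on Jan 15.
Add 15 hours and 41 minutes flight time → 5:28 AM UTC (Jan 16).
Yangon is UTC+6:30, so local arrival = 5:28 AM + 6:30 = 11:58 AM on Jan 16.
Layover = 8:28 PM − 11:58 AM = 8 hours 30 minutes.

8 hours 30 minutes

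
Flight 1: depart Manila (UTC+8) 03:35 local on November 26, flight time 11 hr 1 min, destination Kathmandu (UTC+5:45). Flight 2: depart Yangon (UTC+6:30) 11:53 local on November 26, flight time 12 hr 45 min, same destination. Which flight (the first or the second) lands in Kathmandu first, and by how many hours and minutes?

Flight 1 in UTC: 03:35 − 8:00 = 19:35 on Nov 25.
+11 hours and 1 minute → arrive 06:36 UTC on Nov 26.
Flight 2 in UTC: 11:53 − 6:30 = 05:23 on Nov 26.
+12 hours 45 minutes → arrive 18:08 UTC on Nov 26.
Flight 1 lands earlier by 11 hours 32 minutes.

the first, by 11 hours 32 minutes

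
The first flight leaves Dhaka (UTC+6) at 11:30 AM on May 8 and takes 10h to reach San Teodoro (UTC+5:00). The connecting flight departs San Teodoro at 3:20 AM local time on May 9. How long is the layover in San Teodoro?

6 hours 50 minutes

Convert departure to UTC: 11:30 AM − 6:00 = 5:30 AM UTC on May 8.
Add 10 hours flight time → 3:30 PM UTC.
San Teodoro is UTC+5:00, so local arrival = 3:30 PM + 5:00 = 8:30 PM on May 8.
Layover = 3:20 AM − 8:30 PM (+1 day) = 6 hours 50 minutes.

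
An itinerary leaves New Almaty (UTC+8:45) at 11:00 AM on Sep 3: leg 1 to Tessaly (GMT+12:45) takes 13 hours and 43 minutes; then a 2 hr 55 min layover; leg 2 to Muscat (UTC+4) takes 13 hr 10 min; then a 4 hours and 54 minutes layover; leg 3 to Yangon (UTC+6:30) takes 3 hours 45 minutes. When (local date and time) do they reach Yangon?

Convert departure to UTC: 11:00 AM − 8:45 = 2:15 AM UTC on Sep 3.
Add 13 hours 43 minutes leg 1 → 3:58 PM UTC.
Add 2 hours 55 minutes layover in Tessaly → 6:53 PM UTC.
Add 13 hours 10 minutes leg 2 → 8:03 AM UTC (Sep 4).
Add 4 hours and 54 minutes layover in Muscat → 12:57 PM UTC.
Add 3 hours and 45 minutes leg 3 → 4:42 PM UTC.
Yangon is UTC+6:30, so local arrival = 4:42 PM + 6:30 = 11:12 PM on Sep 4.

11:12 PM on Sep 4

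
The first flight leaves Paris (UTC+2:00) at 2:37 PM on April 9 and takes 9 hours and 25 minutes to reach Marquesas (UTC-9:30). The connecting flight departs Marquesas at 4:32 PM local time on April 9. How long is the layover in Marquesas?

4 hours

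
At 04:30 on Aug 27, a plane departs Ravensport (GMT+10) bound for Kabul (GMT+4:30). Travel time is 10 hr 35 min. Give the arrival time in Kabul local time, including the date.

09:35 on August 27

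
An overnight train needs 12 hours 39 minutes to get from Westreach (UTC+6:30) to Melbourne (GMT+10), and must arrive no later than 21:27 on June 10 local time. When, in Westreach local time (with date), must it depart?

Target arrival in UTC: 21:27 − 10:00 = 11:27 on Jun 10.
Subtract 12 hours and 39 minutes → departure 22:48 UTC on Jun 9.
Westreach is UTC+6:30: 22:48 + 6:30 = 05:18 on Jun 10.

05:18 on June 10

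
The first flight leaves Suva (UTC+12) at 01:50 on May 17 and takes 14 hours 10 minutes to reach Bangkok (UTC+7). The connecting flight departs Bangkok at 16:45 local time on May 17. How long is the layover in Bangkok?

5 hours 45 minutes

Convert departure to UTC: 01:50 − 12:00 = 13:50 UTC on May 16.
Add 14 hours 10 minutes flight time → 04:00 UTC (May 17).
Bangkok is UTC+7:00, so local arrival = 04:00 + 7:00 = 11:00 on May 17.
Layover = 16:45 − 11:00 = 5 hours 45 minutes.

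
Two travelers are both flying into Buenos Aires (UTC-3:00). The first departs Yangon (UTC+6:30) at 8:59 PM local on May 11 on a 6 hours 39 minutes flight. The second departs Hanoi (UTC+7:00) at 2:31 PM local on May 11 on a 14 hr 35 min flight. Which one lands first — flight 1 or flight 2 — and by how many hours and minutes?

the first, by 58 minutes

Flight 1 in UTC: 8:59 PM − 6:30 = 2:29 PM on May 11.
+6 hours and 39 minutes → arrive 9:08 PM UTC on May 11.
Flight 2 in UTC: 2:31 PM − 7:00 = 7:31 AM on May 11.
+14 hours and 35 minutes → arrive 10:06 PM UTC on May 11.
Flight 1 lands earlier by 58 minutes.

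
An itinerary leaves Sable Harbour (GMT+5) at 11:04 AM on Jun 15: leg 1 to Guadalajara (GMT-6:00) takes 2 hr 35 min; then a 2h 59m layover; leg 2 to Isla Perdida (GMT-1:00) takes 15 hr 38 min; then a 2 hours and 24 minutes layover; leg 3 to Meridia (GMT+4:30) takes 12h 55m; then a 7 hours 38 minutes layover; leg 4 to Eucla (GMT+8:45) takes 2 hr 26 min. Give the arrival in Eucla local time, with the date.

1:24 PM on June 17

Convert departure to UTC: 11:04 AM − 5:00 = 6:04 AM UTC on Jun 15.
Add 2 hours 35 minutes leg 1 → 8:39 AM UTC.
Add 2 hours and 59 minutes layover in Guadalajara → 11:38 AM UTC.
Add 15 hours 38 minutes leg 2 → 3:16 AM UTC (Jun 16).
Add 2 hours and 24 minutes layover in Isla Perdida → 5:40 AM UTC.
Add 12 hours 55 minutes leg 3 → 6:35 PM UTC.
Add 7 hours 38 minutes layover in Meridia → 2:13 AM UTC (Jun 17).
Add 2 hours and 26 minutes leg 4 → 4:39 AM UTC.
Eucla is UTC+8:45, so local arrival = 4:39 AM + 8:45 = 1:24 PM on Jun 17.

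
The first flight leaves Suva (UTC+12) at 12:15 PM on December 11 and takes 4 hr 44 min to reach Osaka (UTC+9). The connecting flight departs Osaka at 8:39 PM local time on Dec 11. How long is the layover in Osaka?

6 hours 40 minutes

Convert departure to UTC: 12:15 PM − 12:00 = 12:15 AM UTC on Dec 11.
Add 4 hours and 44 minutes flight time → 4:59 AM UTC.
Osaka is UTC+9:00, so local arrival = 4:59 AM + 9:00 = 1:59 PM on Dec 11.
Layover = 8:39 PM − 1:59 PM = 6 hours 40 minutes.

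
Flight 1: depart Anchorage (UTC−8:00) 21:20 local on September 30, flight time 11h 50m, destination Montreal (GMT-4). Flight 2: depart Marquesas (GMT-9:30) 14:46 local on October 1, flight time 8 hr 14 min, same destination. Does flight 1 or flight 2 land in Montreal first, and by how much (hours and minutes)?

the first, by 15 hours 20 minutes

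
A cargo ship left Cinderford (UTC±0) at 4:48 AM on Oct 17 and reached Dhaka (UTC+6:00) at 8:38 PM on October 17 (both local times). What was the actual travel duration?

9 hours 50 minutes

Departure is already UTC: 4:48 AM on Oct 17.
Arrival in UTC: 8:38 PM − 6:00 = 2:38 PM on Oct 17.
Elapsed = 2:38 PM − 4:48 AM = 9 hours 50 minutes.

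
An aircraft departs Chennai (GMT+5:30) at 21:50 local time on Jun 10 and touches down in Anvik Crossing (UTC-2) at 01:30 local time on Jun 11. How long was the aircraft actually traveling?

Departure in UTC: 21:50 − 5:30 = 16:20 on Jun 10.
Arrival in UTC: 01:30 + 2:00 = 03:30 on Jun 11.
Elapsed = 03:30 − 16:20 (+1 day) = 11 hours 10 minutes.

11 hours 10 minutes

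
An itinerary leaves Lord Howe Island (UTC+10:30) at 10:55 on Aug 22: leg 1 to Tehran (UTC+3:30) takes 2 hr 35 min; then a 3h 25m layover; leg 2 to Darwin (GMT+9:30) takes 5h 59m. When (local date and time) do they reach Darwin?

21:54 on Aug 22

Convert departure to UTC: 10:55 − 10:30 = 00:25 UTC on Aug 22.
Add 2 hours and 35 minutes leg 1 → 03:00 UTC.
Add 3 hours and 25 minutes layover in Tehran → 06:25 UTC.
Add 5 hours and 59 minutes leg 2 → 12:24 UTC.
Darwin is UTC+9:30, so local arrival = 12:24 + 9:30 = 21:54 on Aug 22.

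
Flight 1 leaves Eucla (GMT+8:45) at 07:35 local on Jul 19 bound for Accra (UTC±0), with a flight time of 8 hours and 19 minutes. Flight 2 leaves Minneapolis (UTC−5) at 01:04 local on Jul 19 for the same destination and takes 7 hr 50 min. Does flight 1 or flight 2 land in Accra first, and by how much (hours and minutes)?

Flight 1 in UTC: 07:35 − 8:45 = 22:50 on Jul 18.
+8 hours and 19 minutes → arrive 07:09 UTC on Jul 19.
Flight 2 in UTC: 01:04 + 5:00 = 06:04 on Jul 19.
+7 hours and 50 minutes → arrive 13:54 UTC on Jul 19.
Flight 1 lands earlier by 6 hours 45 minutes.

the first, by 6 hours 45 minutes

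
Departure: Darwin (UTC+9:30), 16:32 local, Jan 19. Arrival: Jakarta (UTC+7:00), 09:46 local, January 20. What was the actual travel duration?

Jakarta is 2:30 behind Darwin.
Clock-face elapsed time (ignoring zones) is 17 hours 14 minutes.
Actual elapsed = 17 hours 14 minutes + 2:30 = 19 hours 44 minutes.

19 hours 44 minutes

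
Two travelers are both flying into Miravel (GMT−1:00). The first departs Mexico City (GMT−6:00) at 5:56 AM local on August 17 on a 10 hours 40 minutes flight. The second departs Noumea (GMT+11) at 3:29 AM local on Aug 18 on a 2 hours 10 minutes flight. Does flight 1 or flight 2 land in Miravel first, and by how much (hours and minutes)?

the second, by 3 hours 57 minutes

Flight 1 in UTC: 5:56 AM + 6:00 = 11:56 AM on Aug 17.
+10 hours and 40 minutes → arrive 10:36 PM UTC on Aug 17.
Flight 2 in UTC: 3:29 AM − 11:00 = 4:29 PM on Aug 17.
+2 hours and 10 minutes → arrive 6:39 PM UTC on Aug 17.
Flight 2 lands earlier by 3 hours 57 minutes.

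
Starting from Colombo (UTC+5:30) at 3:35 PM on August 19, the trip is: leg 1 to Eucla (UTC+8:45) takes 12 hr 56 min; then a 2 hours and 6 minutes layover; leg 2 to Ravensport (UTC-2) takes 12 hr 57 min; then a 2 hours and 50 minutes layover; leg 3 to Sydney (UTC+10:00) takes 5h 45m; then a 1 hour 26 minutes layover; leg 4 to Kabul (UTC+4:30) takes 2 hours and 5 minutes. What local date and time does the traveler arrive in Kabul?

Convert departure to UTC: 3:35 PM − 5:30 = 10:05 AM UTC on Aug 19.
Add 12 hours and 56 minutes leg 1 → 11:01 PM UTC.
Add 2 hours 6 minutes layover in Eucla → 1:07 AM UTC (Aug 20).
Add 12 hours and 57 minutes leg 2 → 2:04 PM UTC.
Add 2 hours and 50 minutes layover in Ravensport → 4:54 PM UTC.
Add 5 hours and 45 minutes leg 3 → 10:39 PM UTC.
Add 1 hour and 26 minutes layover in Sydney → 12:05 AM UTC (Aug 21).
Add 2 hours and 5 minutes leg 4 → 2:10 AM UTC.
Kabul is UTC+4:30, so local arrival = 2:10 AM + 4:30 = 6:40 AM on Aug 21.

6:40 AM on August 21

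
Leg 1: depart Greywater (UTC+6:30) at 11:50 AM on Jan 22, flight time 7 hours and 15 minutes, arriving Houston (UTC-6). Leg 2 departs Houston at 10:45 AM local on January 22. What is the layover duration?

4 hours 10 minutes

Convert departure to UTC: 11:50 AM − 6:30 = 5:20 AM UTC on Jan 22.
Add 7 hours and 15 minutes flight time → 12:35 PM UTC.
Houston is UTC−6:00, so local arrival = 12:35 PM − 6:00 = 6:35 AM on Jan 22.
Layover = 10:45 AM − 6:35 AM = 4 hours 10 minutes.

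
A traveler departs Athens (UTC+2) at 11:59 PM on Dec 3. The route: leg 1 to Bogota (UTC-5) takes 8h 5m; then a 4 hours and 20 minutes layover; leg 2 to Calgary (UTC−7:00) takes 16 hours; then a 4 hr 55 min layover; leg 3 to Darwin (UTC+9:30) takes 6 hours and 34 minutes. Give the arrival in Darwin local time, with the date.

11:23 PM on December 5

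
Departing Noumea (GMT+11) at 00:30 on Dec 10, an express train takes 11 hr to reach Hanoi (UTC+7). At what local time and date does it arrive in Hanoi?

07:30 on December 10

Hanoi is 4:00 behind Noumea.
After 11 hours it is 11:30 in Noumea.
Shift by the zone difference: 11:30 − 4:00 = 07:30 on Dec 10 in Hanoi.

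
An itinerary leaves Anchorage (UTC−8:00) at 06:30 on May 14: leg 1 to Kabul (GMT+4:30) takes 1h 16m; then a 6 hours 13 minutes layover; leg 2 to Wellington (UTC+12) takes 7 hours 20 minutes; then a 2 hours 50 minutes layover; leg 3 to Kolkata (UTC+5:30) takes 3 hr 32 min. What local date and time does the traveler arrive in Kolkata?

17:11 on May 15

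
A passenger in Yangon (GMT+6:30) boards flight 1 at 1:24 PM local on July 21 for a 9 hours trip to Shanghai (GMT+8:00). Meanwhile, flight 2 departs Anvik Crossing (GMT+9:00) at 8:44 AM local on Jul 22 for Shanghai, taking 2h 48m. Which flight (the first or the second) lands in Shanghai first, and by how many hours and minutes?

the first, by 10 hours 38 minutes

Flight 1 in UTC: 1:24 PM − 6:30 = 6:54 AM on Jul 21.
+9 hours → arrive 3:54 PM UTC on Jul 21.
Flight 2 in UTC: 8:44 AM − 9:00 = 11:44 PM on Jul 21.
+2 hours 48 minutes → arrive 2:32 AM UTC on Jul 22.
Flight 1 lands earlier by 10 hours 38 minutes.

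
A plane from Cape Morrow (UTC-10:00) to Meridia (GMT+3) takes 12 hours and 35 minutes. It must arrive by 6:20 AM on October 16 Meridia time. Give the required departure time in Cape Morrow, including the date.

Target arrival in UTC: 6:20 AM − 3:00 = 3:20 AM on Oct 16.
Subtract 12 hours 35 minutes → departure 2:45 PM UTC on Oct 15.
Cape Morrow is UTC−10:00: 2:45 PM − 10:00 = 4:45 AM on Oct 15.

4:45 AM on October 15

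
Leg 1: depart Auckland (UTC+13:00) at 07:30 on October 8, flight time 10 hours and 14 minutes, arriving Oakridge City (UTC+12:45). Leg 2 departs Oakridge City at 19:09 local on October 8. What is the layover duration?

1 hour 40 minutes

Convert departure to UTC: 07:30 − 13:00 = 18:30 UTC on Oct 7.
Add 10 hours 14 minutes flight time → 04:44 UTC (Oct 8).
Oakridge City is UTC+12:45, so local arrival = 04:44 + 12:45 = 17:29 on Oct 8.
Layover = 19:09 − 17:29 = 1 hour 40 minutes.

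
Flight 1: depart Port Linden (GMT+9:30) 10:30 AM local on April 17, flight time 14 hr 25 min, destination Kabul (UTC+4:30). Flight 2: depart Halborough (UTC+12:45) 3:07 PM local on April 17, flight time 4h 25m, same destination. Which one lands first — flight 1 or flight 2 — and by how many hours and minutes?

the second, by 8 hours 38 minutes

Flight 1 in UTC: 10:30 AM − 9:30 = 1:00 AM on Apr 17.
+14 hours and 25 minutes → arrive 3:25 PM UTC on Apr 17.
Flight 2 in UTC: 3:07 PM − 12:45 = 2:22 AM on Apr 17.
+4 hours 25 minutes → arrive 6:47 AM UTC on Apr 17.
Flight 2 lands earlier by 8 hours 38 minutes.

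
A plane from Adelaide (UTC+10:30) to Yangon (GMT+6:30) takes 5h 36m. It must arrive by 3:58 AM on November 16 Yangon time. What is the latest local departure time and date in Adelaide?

Target arrival in UTC: 3:58 AM − 6:30 = 9:28 PM on Nov 15.
Subtract 5 hours 36 minutes → departure 3:52 PM UTC on Nov 15.
Adelaide is UTC+10:30: 3:52 PM + 10:30 = 2:22 AM on Nov 16.

2:22 AM on Nov 16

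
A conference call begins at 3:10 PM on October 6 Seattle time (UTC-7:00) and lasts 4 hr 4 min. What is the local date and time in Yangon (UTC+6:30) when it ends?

8:44 AM on October 7

Convert start to UTC: 3:10 PM + 7:00 = 10:10 PM UTC on Oct 6.
Add 4 hours 4 minutes duration → 2:14 AM UTC (Oct 7).
Yangon is UTC+6:30, so local end time = 2:14 AM + 6:30 = 8:44 AM on Oct 7.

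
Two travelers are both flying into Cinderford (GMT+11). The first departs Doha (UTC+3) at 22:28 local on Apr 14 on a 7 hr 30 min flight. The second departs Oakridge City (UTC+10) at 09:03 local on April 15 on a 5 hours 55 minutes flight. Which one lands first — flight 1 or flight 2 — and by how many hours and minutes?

Flight 1 in UTC: 22:28 − 3:00 = 19:28 on Apr 14.
+7 hours 30 minutes → arrive 02:58 UTC on Apr 15.
Flight 2 in UTC: 09:03 − 10:00 = 23:03 on Apr 14.
+5 hours 55 minutes → arrive 04:58 UTC on Apr 15.
Flight 1 lands earlier by 2 hours.

the first, by 2 hours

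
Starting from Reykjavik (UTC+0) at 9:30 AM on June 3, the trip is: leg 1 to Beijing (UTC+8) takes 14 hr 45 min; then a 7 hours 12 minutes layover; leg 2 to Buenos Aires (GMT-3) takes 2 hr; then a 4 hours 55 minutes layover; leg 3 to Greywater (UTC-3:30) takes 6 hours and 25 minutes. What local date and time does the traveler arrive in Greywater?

Reykjavik is at UTC+0, so departure is already 9:30 AM UTC on Jun 3.
Add 14 hours and 45 minutes leg 1 → 12:15 AM UTC (Jun 4).
Add 7 hours 12 minutes layover in Beijing → 7:27 AM UTC.
Add 2 hours leg 2 → 9:27 AM UTC.
Add 4 hours and 55 minutes layover in Buenos Aires → 2:22 PM UTC.
Add 6 hours 25 minutes leg 3 → 8:47 PM UTC.
Greywater is UTC−3:30, so local arrival = 8:47 PM − 3:30 = 5:17 PM on Jun 4.

5:17 PM on Jun 4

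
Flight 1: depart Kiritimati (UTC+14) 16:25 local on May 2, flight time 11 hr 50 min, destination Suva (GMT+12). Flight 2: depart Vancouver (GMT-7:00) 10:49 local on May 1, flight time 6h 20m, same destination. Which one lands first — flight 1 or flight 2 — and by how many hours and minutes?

Flight 1 in UTC: 16:25 − 14:00 = 02:25 on May 2.
+11 hours and 50 minutes → arrive 14:15 UTC on May 2.
Flight 2 in UTC: 10:49 + 7:00 = 17:49 on May 1.
+6 hours 20 minutes → arrive 00:09 UTC on May 2.
Flight 2 lands earlier by 14 hours 6 minutes.

the second, by 14 hours 6 minutes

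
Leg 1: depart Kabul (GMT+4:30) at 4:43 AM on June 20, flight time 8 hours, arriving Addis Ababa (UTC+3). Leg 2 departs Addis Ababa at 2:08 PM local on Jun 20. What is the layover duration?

Convert departure to UTC: 4:43 AM − 4:30 = 12:13 AM UTC on Jun 20.
Add 8 hours flight time → 8:13 AM UTC.
Addis Ababa is UTC+3:00, so local arrival = 8:13 AM + 3:00 = 11:13 AM on Jun 20.
Layover = 2:08 PM − 11:13 AM = 2 hours 55 minutes.

2 hours 55 minutes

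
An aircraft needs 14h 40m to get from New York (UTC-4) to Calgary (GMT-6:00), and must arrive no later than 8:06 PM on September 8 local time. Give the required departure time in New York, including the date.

7:26 AM on September 8

Target arrival in UTC: 8:06 PM + 6:00 = 2:06 AM on Sep 9.
Subtract 14 hours 40 minutes → departure 11:26 AM UTC on Sep 8.
New York is UTC−4:00: 11:26 AM − 4:00 = 7:26 AM on Sep 8.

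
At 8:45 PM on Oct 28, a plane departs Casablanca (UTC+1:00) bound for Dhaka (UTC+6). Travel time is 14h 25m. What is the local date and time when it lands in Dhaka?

4:10 PM on October 29

Convert departure to UTC: 8:45 PM − 1:00 = 7:45 PM UTC on Oct 28.
Add 14 hours and 25 minutes travel time → 10:10 AM UTC (Oct 29).
Dhaka is UTC+6:00, so local arrival = 10:10 AM + 6:00 = 4:10 PM on Oct 29.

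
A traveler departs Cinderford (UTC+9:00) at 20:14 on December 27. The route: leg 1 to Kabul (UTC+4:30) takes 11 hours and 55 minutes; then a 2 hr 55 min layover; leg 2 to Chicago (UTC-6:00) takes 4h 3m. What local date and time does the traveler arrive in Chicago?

Convert departure to UTC: 20:14 − 9:00 = 11:14 UTC on Dec 27.
Add 11 hours 55 minutes leg 1 → 23:09 UTC.
Add 2 hours and 55 minutes layover in Kabul → 02:04 UTC (Dec 28).
Add 4 hours and 3 minutes leg 2 → 06:07 UTC.
Chicago is UTC−6:00, so local arrival = 06:07 − 6:00 = 00:07 on Dec 28.

00:07 on December 28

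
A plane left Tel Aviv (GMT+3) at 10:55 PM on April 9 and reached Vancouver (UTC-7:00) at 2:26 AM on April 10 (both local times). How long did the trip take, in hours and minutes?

Vancouver is 10:00 behind Tel Aviv.
Clock-face elapsed time (ignoring zones) is 3 hours 31 minutes.
Actual elapsed = 3 hours 31 minutes + 10:00 = 13 hours 31 minutes.

13 hours 31 minutes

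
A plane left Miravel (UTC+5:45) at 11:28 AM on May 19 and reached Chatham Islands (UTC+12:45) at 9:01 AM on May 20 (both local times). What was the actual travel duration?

14 hours 33 minutes

Departure in UTC: 11:28 AM − 5:45 = 5:43 AM on May 19.
Arrival in UTC: 9:01 AM − 12:45 = 8:16 PM on May 19.
Elapsed = 8:16 PM − 5:43 AM = 14 hours 33 minutes.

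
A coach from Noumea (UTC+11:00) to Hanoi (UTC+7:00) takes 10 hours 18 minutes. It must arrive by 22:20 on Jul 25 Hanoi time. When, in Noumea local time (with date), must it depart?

Target arrival in UTC: 22:20 − 7:00 = 15:20 on Jul 25.
Subtract 10 hours and 18 minutes → departure 05:02 UTC on Jul 25.
Noumea is UTC+11:00: 05:02 + 11:00 = 16:02 on Jul 25.

16:02 on Jul 25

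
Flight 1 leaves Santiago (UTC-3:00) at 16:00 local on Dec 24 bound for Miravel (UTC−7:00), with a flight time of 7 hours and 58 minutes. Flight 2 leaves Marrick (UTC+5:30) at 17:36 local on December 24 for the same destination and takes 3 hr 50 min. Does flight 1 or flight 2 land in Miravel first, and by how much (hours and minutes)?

Flight 1 in UTC: 16:00 + 3:00 = 19:00 on Dec 24.
+7 hours 58 minutes → arrive 02:58 UTC on Dec 25.
Flight 2 in UTC: 17:36 − 5:30 = 12:06 on Dec 24.
+3 hours and 50 minutes → arrive 15:56 UTC on Dec 24.
Flight 2 lands earlier by 11 hours 2 minutes.

the second, by 11 hours 2 minutes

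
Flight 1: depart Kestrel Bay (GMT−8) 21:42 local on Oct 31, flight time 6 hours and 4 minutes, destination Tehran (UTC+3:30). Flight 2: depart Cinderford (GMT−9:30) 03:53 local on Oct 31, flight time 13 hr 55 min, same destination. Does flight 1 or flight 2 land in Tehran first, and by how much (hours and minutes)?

Flight 1 in UTC: 21:42 + 8:00 = 05:42 on Nov 1.
+6 hours and 4 minutes → arrive 11:46 UTC on Nov 1.
Flight 2 in UTC: 03:53 + 9:30 = 13:23 on Oct 31.
+13 hours 55 minutes → arrive 03:18 UTC on Nov 1.
Flight 2 lands earlier by 8 hours 28 minutes.

the second, by 8 hours 28 minutes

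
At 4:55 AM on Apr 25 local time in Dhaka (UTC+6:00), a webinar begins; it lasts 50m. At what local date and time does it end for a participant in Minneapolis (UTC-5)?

Convert start to UTC: 4:55 AM − 6:00 = 10:55 PM UTC on Apr 24.
Add 50 minutes duration → 11:45 PM UTC.
Minneapolis is UTC−5:00, so local end time = 11:45 PM − 5:00 = 6:45 PM on Apr 24.

6:45 PM on Apr 24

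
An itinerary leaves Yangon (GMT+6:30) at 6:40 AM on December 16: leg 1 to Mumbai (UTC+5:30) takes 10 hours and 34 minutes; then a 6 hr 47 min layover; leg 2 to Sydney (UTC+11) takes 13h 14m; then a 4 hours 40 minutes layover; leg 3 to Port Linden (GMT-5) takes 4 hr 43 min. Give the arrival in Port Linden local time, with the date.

Convert departure to UTC: 6:40 AM − 6:30 = 12:10 AM UTC on Dec 16.
Add 10 hours 34 minutes leg 1 → 10:44 AM UTC.
Add 6 hours 47 minutes layover in Mumbai → 5:31 PM UTC.
Add 13 hours and 14 minutes leg 2 → 6:45 AM UTC (Dec 17).
Add 4 hours 40 minutes layover in Sydney → 11:25 AM UTC.
Add 4 hours 43 minutes leg 3 → 4:08 PM UTC.
Port Linden is UTC−5:00, so local arrival = 4:08 PM − 5:00 = 11:08 AM on Dec 17.

11:08 AM on December 17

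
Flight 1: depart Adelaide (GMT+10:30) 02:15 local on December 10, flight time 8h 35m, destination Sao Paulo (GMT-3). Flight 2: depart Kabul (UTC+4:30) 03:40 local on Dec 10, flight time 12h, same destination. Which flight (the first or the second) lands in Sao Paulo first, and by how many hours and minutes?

Flight 1 in UTC: 02:15 − 10:30 = 15:45 on Dec 9.
+8 hours and 35 minutes → arrive 00:20 UTC on Dec 10.
Flight 2 in UTC: 03:40 − 4:30 = 23:10 on Dec 9.
+12 hours → arrive 11:10 UTC on Dec 10.
Flight 1 lands earlier by 10 hours 50 minutes.

the first, by 10 hours 50 minutes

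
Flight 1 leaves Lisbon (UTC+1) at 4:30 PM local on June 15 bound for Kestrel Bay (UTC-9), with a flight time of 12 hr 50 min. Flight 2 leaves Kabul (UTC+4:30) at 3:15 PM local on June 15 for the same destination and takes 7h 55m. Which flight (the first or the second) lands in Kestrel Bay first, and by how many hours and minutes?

the second, by 9 hours 40 minutes

Flight 1 in UTC: 4:30 PM − 1:00 = 3:30 PM on Jun 15.
+12 hours and 50 minutes → arrive 4:20 AM UTC on Jun 16.
Flight 2 in UTC: 3:15 PM − 4:30 = 10:45 AM on Jun 15.
+7 hours 55 minutes → arrive 6:40 PM UTC on Jun 15.
Flight 2 lands earlier by 9 hours 40 minutes.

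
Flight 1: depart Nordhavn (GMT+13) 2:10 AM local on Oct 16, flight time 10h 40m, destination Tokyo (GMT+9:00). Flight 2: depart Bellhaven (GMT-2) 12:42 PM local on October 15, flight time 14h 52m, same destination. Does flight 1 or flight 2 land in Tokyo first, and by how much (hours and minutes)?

Flight 1 in UTC: 2:10 AM − 13:00 = 1:10 PM on Oct 15.
+10 hours and 40 minutes → arrive 11:50 PM UTC on Oct 15.
Flight 2 in UTC: 12:42 PM + 2:00 = 2:42 PM on Oct 15.
+14 hours 52 minutes → arrive 5:34 AM UTC on Oct 16.
Flight 1 lands earlier by 5 hours 44 minutes.

the first, by 5 hours 44 minutes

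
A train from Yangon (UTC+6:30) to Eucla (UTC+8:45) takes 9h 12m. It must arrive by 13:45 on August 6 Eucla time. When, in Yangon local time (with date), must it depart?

Target arrival in UTC: 13:45 − 8:45 = 05:00 on Aug 6.
Subtract 9 hours 12 minutes → departure 19:48 UTC on Aug 5.
Yangon is UTC+6:30: 19:48 + 6:30 = 02:18 on Aug 6.

02:18 on August 6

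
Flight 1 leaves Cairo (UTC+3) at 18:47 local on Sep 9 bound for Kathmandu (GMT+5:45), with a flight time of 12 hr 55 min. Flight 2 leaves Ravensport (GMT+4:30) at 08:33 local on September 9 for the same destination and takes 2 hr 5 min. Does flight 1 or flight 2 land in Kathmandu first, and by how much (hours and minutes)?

the second, by 22 hours 34 minutes

Flight 1 in UTC: 18:47 − 3:00 = 15:47 on Sep 9.
+12 hours 55 minutes → arrive 04:42 UTC on Sep 10.
Flight 2 in UTC: 08:33 − 4:30 = 04:03 on Sep 9.
+2 hours and 5 minutes → arrive 06:08 UTC on Sep 9.
Flight 2 lands earlier by 22 hours 34 minutes.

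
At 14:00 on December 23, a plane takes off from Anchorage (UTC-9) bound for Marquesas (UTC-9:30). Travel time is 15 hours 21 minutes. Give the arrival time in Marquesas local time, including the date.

Convert departure to UTC: 14:00 + 9:00 = 23:00 UTC on Dec 23.
Add 15 hours 21 minutes travel time → 14:21 UTC (Dec 24).
Marquesas is UTC−9:30, so local arrival = 14:21 − 9:30 = 04:51 on Dec 24.

04:51 on December 24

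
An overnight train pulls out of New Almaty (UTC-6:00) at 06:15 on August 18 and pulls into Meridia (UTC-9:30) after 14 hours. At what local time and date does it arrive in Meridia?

Convert departure to UTC: 06:15 + 6:00 = 12:15 UTC on Aug 18.
Add 14 hours travel time → 02:15 UTC (Aug 19).
Meridia is UTC−9:30, so local arrival = 02:15 − 9:30 = 16:45 on Aug 18.

16:45 on August 18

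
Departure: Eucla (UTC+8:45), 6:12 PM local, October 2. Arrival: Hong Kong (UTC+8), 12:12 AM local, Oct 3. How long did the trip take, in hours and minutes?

Departure in UTC: 6:12 PM − 8:45 = 9:27 AM on Oct 2.
Arrival in UTC: 12:12 AM − 8:00 = 4:12 PM on Oct 2.
Elapsed = 4:12 PM − 9:27 AM = 6 hours 45 minutes.

6 hours 45 minutes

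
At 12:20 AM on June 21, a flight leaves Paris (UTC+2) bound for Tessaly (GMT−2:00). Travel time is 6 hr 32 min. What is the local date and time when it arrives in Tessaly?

2:52 AM on June 21

Convert departure to UTC: 12:20 AM − 2:00 = 10:20 PM UTC on Jun 20.
Add 6 hours and 32 minutes travel time → 4:52 AM UTC (Jun 21).
Tessaly is UTC−2:00, so local arrival = 4:52 AM − 2:00 = 2:52 AM on Jun 21.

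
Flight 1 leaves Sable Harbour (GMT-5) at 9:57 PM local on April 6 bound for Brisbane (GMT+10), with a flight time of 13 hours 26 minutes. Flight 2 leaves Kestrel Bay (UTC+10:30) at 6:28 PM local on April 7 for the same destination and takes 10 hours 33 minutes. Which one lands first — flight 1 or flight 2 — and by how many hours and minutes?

Flight 1 in UTC: 9:57 PM + 5:00 = 2:57 AM on Apr 7.
+13 hours and 26 minutes → arrive 4:23 PM UTC on Apr 7.
Flight 2 in UTC: 6:28 PM − 10:30 = 7:58 AM on Apr 7.
+10 hours and 33 minutes → arrive 6:31 PM UTC on Apr 7.
Flight 1 lands earlier by 2 hours 8 minutes.

the first, by 2 hours 8 minutes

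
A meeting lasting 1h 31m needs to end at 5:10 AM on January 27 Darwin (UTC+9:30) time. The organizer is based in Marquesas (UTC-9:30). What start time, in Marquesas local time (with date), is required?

8:39 AM on January 26

Target end time in UTC: 5:10 AM − 9:30 = 7:40 PM on Jan 26.
Subtract 1 hour and 31 minutes → start 6:09 PM UTC on Jan 26.
Marquesas is UTC−9:30: 6:09 PM − 9:30 = 8:39 AM on Jan 26.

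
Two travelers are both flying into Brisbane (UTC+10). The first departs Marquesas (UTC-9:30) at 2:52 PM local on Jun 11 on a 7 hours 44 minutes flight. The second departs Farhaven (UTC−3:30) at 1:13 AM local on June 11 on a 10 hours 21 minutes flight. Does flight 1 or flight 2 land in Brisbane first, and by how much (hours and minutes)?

the second, by 17 hours 2 minutes

Flight 1 in UTC: 2:52 PM + 9:30 = 12:22 AM on Jun 12.
+7 hours 44 minutes → arrive 8:06 AM UTC on Jun 12.
Flight 2 in UTC: 1:13 AM + 3:30 = 4:43 AM on Jun 11.
+10 hours 21 minutes → arrive 3:04 PM UTC on Jun 11.
Flight 2 lands earlier by 17 hours 2 minutes.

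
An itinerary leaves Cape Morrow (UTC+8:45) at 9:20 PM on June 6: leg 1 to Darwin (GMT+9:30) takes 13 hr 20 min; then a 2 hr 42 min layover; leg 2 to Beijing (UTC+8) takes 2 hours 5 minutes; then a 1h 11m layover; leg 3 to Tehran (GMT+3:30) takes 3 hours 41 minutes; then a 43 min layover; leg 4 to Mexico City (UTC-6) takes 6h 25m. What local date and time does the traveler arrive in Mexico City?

12:42 PM on June 7

Convert departure to UTC: 9:20 PM − 8:45 = 12:35 PM UTC on Jun 6.
Add 13 hours 20 minutes leg 1 → 1:55 AM UTC (Jun 7).
Add 2 hours and 42 minutes layover in Darwin → 4:37 AM UTC.
Add 2 hours 5 minutes leg 2 → 6:42 AM UTC.
Add 1 hour and 11 minutes layover in Beijing → 7:53 AM UTC.
Add 3 hours 41 minutes leg 3 → 11:34 AM UTC.
Add 43 minutes layover in Tehran → 12:17 PM UTC.
Add 6 hours 25 minutes leg 4 → 6:42 PM UTC.
Mexico City is UTC−6:00, so local arrival = 6:42 PM − 6:00 = 12:42 PM on Jun 7.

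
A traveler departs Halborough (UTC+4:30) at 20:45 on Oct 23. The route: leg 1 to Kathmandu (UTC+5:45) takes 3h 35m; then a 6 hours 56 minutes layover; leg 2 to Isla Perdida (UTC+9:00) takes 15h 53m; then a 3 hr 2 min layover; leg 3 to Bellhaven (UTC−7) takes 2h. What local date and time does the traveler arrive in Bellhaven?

16:41 on October 24

Convert departure to UTC: 20:45 − 4:30 = 16:15 UTC on Oct 23.
Add 3 hours 35 minutes leg 1 → 19:50 UTC.
Add 6 hours and 56 minutes layover in Kathmandu → 02:46 UTC (Oct 24).
Add 15 hours and 53 minutes leg 2 → 18:39 UTC.
Add 3 hours and 2 minutes layover in Isla Perdida → 21:41 UTC.
Add 2 hours leg 3 → 23:41 UTC.
Bellhaven is UTC−7:00, so local arrival = 23:41 − 7:00 = 16:41 on Oct 24.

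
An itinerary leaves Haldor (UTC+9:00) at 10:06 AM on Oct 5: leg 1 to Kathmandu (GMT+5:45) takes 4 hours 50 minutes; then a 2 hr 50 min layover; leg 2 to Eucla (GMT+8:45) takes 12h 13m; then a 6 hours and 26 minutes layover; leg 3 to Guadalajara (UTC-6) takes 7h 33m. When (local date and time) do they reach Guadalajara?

4:58 AM on Oct 6

Convert departure to UTC: 10:06 AM − 9:00 = 1:06 AM UTC on Oct 5.
Add 4 hours and 50 minutes leg 1 → 5:56 AM UTC.
Add 2 hours 50 minutes layover in Kathmandu → 8:46 AM UTC.
Add 12 hours 13 minutes leg 2 → 8:59 PM UTC.
Add 6 hours 26 minutes layover in Eucla → 3:25 AM UTC (Oct 6).
Add 7 hours 33 minutes leg 3 → 10:58 AM UTC.
Guadalajara is UTC−6:00, so local arrival = 10:58 AM − 6:00 = 4:58 AM on Oct 6.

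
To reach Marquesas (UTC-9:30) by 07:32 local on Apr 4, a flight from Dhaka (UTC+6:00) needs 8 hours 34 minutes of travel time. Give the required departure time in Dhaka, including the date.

Target arrival in UTC: 07:32 + 9:30 = 17:02 on Apr 4.
Subtract 8 hours 34 minutes → departure 08:28 UTC on Apr 4.
Dhaka is UTC+6:00: 08:28 + 6:00 = 14:28 on Apr 4.

14:28 on April 4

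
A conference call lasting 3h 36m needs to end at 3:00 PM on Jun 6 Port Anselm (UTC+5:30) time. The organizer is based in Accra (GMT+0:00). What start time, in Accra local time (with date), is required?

Target end time in UTC: 3:00 PM − 5:30 = 9:30 AM on Jun 6.
Subtract 3 hours and 36 minutes → start 5:54 AM UTC on Jun 6.
Accra is UTC+0, so start is 5:54 AM on Jun 6.

5:54 AM on June 6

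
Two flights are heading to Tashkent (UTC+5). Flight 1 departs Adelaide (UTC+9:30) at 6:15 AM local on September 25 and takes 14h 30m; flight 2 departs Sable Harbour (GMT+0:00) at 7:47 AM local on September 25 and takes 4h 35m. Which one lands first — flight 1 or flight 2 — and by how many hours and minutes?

Flight 1 in UTC: 6:15 AM − 9:30 = 8:45 PM on Sep 24.
+14 hours 30 minutes → arrive 11:15 AM UTC on Sep 25.
Flight 2 departs at 7:47 AM UTC (Sep 25).
+4 hours and 35 minutes → arrive 12:22 PM UTC on Sep 25.
Flight 1 lands earlier by 1 hour 7 minutes.

the first, by 1 hour 7 minutes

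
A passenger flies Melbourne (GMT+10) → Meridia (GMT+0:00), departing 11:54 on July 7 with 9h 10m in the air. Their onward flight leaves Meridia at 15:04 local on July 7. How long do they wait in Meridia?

4 hours

Convert departure to UTC: 11:54 − 10:00 = 01:54 UTC on Jul 7.
Add 9 hours and 10 minutes flight time → 11:04 UTC.
Meridia is UTC+0, so local arrival is the same: 11:04 on Jul 7.
Layover = 15:04 − 11:04 = 4 hours.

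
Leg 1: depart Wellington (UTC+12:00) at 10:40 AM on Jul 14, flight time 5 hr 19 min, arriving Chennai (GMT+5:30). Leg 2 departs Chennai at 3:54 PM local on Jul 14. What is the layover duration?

6 hours 25 minutes

Convert departure to UTC: 10:40 AM − 12:00 = 10:40 PM UTC on Jul 13.
Add 5 hours and 19 minutes flight time → 3:59 AM UTC (Jul 14).
Chennai is UTC+5:30, so local arrival = 3:59 AM + 5:30 = 9:29 AM on Jul 14.
Layover = 3:54 PM − 9:29 AM = 6 hours 25 minutes.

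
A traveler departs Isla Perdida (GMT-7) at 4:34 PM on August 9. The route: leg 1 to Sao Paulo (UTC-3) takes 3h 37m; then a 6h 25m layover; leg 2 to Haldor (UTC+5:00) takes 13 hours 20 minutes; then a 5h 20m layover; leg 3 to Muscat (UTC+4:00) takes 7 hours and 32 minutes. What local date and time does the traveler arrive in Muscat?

3:48 PM on August 11

Convert departure to UTC: 4:34 PM + 7:00 = 11:34 PM UTC on Aug 9.
Add 3 hours and 37 minutes leg 1 → 3:11 AM UTC (Aug 10).
Add 6 hours 25 minutes layover in Sao Paulo → 9:36 AM UTC.
Add 13 hours 20 minutes leg 2 → 10:56 PM UTC.
Add 5 hours 20 minutes layover in Haldor → 4:16 AM UTC (Aug 11).
Add 7 hours and 32 minutes leg 3 → 11:48 AM UTC.
Muscat is UTC+4:00, so local arrival = 11:48 AM + 4:00 = 3:48 PM on Aug 11.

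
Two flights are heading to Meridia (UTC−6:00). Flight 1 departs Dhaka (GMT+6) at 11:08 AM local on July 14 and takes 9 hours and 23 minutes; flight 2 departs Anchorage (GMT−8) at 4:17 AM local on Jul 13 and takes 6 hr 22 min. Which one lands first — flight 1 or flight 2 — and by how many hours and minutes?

Flight 1 in UTC: 11:08 AM − 6:00 = 5:08 AM on Jul 14.
+9 hours 23 minutes → arrive 2:31 PM UTC on Jul 14.
Flight 2 in UTC: 4:17 AM + 8:00 = 12:17 PM on Jul 13.
+6 hours and 22 minutes → arrive 6:39 PM UTC on Jul 13.
Flight 2 lands earlier by 19 hours 52 minutes.

the second, by 19 hours 52 minutes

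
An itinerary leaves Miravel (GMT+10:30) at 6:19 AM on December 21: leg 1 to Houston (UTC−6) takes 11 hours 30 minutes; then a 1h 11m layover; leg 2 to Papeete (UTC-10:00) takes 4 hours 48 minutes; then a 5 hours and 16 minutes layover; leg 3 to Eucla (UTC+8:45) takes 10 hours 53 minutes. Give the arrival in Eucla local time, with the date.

Convert departure to UTC: 6:19 AM − 10:30 = 7:49 PM UTC on Dec 20.
Add 11 hours 30 minutes leg 1 → 7:19 AM UTC (Dec 21).
Add 1 hour 11 minutes layover in Houston → 8:30 AM UTC.
Add 4 hours and 48 minutes leg 2 → 1:18 PM UTC.
Add 5 hours and 16 minutes layover in Papeete → 6:34 PM UTC.
Add 10 hours 53 minutes leg 3 → 5:27 AM UTC (Dec 22).
Eucla is UTC+8:45, so local arrival = 5:27 AM + 8:45 = 2:12 PM on Dec 22.

2:12 PM on December 22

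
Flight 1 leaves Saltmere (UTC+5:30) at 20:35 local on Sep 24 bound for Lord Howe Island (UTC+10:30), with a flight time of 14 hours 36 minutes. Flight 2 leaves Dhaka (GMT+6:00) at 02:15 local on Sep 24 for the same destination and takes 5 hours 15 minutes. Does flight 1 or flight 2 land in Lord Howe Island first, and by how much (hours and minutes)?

Flight 1 in UTC: 20:35 − 5:30 = 15:05 on Sep 24.
+14 hours 36 minutes → arrive 05:41 UTC on Sep 25.
Flight 2 in UTC: 02:15 − 6:00 = 20:15 on Sep 23.
+5 hours 15 minutes → arrive 01:30 UTC on Sep 24.
Flight 2 lands earlier by 28 hours 11 minutes.

the second, by 28 hours 11 minutes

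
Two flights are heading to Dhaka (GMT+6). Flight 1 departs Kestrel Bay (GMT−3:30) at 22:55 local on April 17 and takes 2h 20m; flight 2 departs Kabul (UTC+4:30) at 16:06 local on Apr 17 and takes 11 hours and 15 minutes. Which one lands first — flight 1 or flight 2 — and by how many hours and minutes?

Flight 1 in UTC: 22:55 + 3:30 = 02:25 on Apr 18.
+2 hours 20 minutes → arrive 04:45 UTC on Apr 18.
Flight 2 in UTC: 16:06 − 4:30 = 11:36 on Apr 17.
+11 hours and 15 minutes → arrive 22:51 UTC on Apr 17.
Flight 2 lands earlier by 5 hours 54 minutes.

the second, by 5 hours 54 minutes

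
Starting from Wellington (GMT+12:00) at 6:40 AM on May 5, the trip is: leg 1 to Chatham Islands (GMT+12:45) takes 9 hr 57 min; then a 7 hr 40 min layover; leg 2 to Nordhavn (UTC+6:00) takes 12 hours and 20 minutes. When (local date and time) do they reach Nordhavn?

6:37 AM on May 6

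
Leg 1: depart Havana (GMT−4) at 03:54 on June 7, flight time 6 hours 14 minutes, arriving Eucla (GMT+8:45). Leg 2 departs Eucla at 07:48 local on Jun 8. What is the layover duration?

8 hours 55 minutes

Convert departure to UTC: 03:54 + 4:00 = 07:54 UTC on Jun 7.
Add 6 hours and 14 minutes flight time → 14:08 UTC.
Eucla is UTC+8:45, so local arrival = 14:08 + 8:45 = 22:53 on Jun 7.
Layover = 07:48 − 22:53 (+1 day) = 8 hours 55 minutes.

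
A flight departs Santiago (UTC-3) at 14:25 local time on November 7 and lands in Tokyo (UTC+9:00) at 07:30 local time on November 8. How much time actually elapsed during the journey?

5 hours 5 minutes

Departure in UTC: 14:25 + 3:00 = 17:25 on Nov 7.
Arrival in UTC: 07:30 − 9:00 = 22:30 on Nov 7.
Elapsed = 22:30 − 17:25 = 5 hours 5 minutes.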